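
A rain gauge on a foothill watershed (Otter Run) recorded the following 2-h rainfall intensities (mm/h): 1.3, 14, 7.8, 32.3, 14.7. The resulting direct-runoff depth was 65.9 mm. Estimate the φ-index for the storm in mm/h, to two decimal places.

Only the 3 blocks with intensity above φ contribute runoff: 14, 32.3, 14.7 mm/h.
Σ(I−φ)·Δt = d  ⇒  (14+32.3+14.7 − 3φ)·2 = 65.9
φ = (61.00 − 65.9/2) / 3 = 9.35 mm/h.

φ ≈ 9.35 mm/h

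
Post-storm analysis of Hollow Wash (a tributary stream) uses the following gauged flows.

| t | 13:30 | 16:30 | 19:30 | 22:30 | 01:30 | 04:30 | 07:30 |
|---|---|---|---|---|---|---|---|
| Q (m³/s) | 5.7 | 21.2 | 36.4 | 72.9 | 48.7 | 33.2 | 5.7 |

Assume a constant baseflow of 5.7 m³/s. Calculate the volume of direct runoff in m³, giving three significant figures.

V ≈ 1.99 × 10^6 m³

Direct-runoff ordinates (Q − Q_b): 0.0, 15.5, 30.7, 67.2, 43.0, 27.5, 0.0 m³/s.
ΣQ_DR = 183.9 m³/s.
With Δt = 3 h = 10800 s, V = ΣQ_DR · Δt = 183.9 × 10800 = 1.99 × 10^6 m³.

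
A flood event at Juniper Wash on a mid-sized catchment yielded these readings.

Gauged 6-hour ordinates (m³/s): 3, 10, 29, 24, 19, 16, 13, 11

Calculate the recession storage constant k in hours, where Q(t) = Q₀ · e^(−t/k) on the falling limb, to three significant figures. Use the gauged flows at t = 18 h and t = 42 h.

k ≈ 30.8 h

On the falling limb, Q drops from 24 to 11 m³/s between t = 18 h and t = 42 h (Δt = 24 h).
k = −Δt / ln(Q₂/Q₁) = −24 / ln(11/24) = 30.8 h.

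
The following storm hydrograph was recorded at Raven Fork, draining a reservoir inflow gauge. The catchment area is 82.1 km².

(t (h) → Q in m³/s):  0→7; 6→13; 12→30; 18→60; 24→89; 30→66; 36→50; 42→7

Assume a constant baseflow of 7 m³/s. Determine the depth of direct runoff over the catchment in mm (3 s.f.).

Direct runoff: 0.0, 6.0, 23.0, 53.0, 82.0, 59.0, 43.0, 0.0 m³/s; ΣQ_DR = 266.0 m³/s.
V = ΣQ_DR · Δt = 266.0 × 21600 s = 5.746 × 10^6 m³.
Over A = 82.1 km², depth = V / A = 70.0 mm.

d ≈ 70.0 mm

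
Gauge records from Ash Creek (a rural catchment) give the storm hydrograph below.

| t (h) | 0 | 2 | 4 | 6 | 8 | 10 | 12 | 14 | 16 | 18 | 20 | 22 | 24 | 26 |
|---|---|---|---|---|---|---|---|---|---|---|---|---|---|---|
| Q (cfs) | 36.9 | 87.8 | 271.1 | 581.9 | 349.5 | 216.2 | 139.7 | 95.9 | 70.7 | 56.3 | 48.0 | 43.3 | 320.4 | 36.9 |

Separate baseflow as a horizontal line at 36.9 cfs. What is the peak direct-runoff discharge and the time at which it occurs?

Subtracting baseflow gives direct-runoff ordinates: 0.0, 50.9, 234.2, 545.0, 312.6, 179.3, 102.8, 59.0, 33.8, 19.4, 11.1, 6.4, 283.5, 0.0 cfs.
The maximum is 545.0 cfs, occurring at the reading for t = 6 h.

Q_p = 545.0 cfs at t = 6 h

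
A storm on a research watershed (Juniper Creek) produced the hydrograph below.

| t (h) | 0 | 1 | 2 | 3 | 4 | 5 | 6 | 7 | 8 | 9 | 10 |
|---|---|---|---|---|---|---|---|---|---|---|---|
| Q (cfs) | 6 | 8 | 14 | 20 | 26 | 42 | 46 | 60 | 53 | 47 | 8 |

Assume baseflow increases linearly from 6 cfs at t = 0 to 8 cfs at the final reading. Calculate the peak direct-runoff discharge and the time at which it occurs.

Q_p = 52.60 cfs at t = 7 h

Subtracting baseflow gives direct-runoff ordinates: 0.00, 1.80, 7.60, 13.40, 19.20, 35.00, 38.80, 52.60, 45.40, 39.20, 0.00 cfs.
The maximum is 52.60 cfs, occurring at the reading for t = 7 h.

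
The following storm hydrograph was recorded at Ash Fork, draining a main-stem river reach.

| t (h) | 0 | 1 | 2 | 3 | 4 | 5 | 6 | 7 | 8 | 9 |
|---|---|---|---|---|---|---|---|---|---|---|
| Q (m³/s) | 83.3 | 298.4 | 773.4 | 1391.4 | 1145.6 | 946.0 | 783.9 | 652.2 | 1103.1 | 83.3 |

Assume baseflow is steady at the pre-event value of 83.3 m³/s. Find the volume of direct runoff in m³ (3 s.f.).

V ≈ 2.31 × 10^7 m³

Direct-runoff ordinates (Q − Q_b): 0.0, 215.1, 690.1, 1308.1, 1062.3, 862.7, 700.6, 568.9, 1019.8, 0.0 m³/s.
ΣQ_DR = 6428 m³/s.
With Δt = 1 h = 3600 s, V = ΣQ_DR · Δt = 6428 × 3600 = 2.31 × 10^7 m³.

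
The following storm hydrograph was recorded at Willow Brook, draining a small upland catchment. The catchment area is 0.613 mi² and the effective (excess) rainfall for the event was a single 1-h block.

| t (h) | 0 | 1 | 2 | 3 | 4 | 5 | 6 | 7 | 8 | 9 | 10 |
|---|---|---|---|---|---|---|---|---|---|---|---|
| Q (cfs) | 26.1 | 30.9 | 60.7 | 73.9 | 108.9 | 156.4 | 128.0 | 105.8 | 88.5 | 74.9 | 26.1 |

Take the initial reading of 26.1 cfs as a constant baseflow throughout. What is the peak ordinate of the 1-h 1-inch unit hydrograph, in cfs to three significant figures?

Direct runoff: 0.0, 4.8, 34.6, 47.8, 82.8, 130.3, 101.9, 79.7, 62.4, 48.8, 0.0 cfs; ΣQ_DR = 593.1 cfs, peak = 130.3 cfs.
Runoff depth d = ΣQ_DR·Δt / A = 593.1 × 3600 / (0.613 mi²) = 1.499 in.
The 1-inch UH is the DRH scaled by (1 in)/d, so U_p = 130.3 × 1/1.499 = 86.9 cfs.

U_p ≈ 86.9 cfs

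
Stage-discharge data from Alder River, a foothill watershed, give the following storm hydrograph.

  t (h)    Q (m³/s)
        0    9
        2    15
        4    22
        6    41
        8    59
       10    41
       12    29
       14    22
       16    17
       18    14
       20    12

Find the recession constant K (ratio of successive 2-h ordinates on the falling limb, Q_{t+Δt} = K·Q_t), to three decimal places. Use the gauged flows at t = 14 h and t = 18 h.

Using the recession-limb readings at t = 14 h and t = 18 h: Q falls from 22 to 14 m³/s over 2 intervals.
K = (Q₂/Q₁)^(1/2) = (14/22)^(1/2) = 0.798.

K ≈ 0.798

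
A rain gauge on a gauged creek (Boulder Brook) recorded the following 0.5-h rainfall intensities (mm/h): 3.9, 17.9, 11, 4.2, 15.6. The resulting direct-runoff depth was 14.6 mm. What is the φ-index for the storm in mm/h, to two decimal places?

φ ≈ 5.10 mm/h

Only the 3 blocks with intensity above φ contribute runoff: 17.9, 11, 15.6 mm/h.
Σ(I−φ)·Δt = d  ⇒  (17.9+11+15.6 − 3φ)·0.5 = 14.6
φ = (44.50 − 14.6/0.5) / 3 = 5.10 mm/h.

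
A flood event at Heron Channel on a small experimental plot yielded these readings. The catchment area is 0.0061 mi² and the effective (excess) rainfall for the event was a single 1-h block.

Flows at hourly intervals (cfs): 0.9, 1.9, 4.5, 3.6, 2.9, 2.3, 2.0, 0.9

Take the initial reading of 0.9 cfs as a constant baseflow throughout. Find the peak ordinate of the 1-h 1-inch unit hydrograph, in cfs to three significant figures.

U_p ≈ 1.20 cfs

Direct runoff: 0.0, 1.0, 3.6, 2.7, 2.0, 1.4, 1.1, 0.0 cfs; ΣQ_DR = 11.80 cfs, peak = 3.6 cfs.
Runoff depth d = ΣQ_DR·Δt / A = 11.80 × 3600 / (0.0061 mi²) = 2.998 in.
The 1-inch UH is the DRH scaled by (1 in)/d, so U_p = 3.6 × 1/2.998 = 1.20 cfs.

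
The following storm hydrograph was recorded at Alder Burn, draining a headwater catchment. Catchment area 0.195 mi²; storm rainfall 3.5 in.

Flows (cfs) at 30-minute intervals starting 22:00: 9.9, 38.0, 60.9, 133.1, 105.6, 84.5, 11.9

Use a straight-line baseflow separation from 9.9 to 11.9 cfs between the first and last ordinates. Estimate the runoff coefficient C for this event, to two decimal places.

C ≈ 0.42

ΣQ_DR = 367.6 cfs; V = ΣQ_DR·Δt = 6.617 × 10^5 ft³.
Runoff depth d = V / A = 1.461 in.
C = d / P = 1.461 / 3.5 = 0.42.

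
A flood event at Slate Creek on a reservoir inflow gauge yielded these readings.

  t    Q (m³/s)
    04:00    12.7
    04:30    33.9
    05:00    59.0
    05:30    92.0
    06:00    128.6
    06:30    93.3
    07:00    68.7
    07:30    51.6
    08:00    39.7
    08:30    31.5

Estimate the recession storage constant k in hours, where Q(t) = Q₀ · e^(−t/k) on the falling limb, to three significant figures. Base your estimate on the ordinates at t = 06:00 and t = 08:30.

k ≈ 1.78 h

On the falling limb, Q drops from 128.6 to 31.5 m³/s between t = 06:00 and t = 08:30 (Δt = 2.5 h).
k = −Δt / ln(Q₂/Q₁) = −2.5 / ln(31.5/128.6) = 1.78 h.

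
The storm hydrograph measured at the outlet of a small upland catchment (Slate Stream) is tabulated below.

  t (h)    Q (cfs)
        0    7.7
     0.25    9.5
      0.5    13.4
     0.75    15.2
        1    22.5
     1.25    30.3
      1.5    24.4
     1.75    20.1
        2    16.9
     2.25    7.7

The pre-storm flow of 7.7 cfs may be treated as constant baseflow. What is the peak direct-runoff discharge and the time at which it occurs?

Subtracting baseflow gives direct-runoff ordinates: 0.0, 1.8, 5.7, 7.5, 14.8, 22.6, 16.7, 12.4, 9.2, 0.0 cfs.
The maximum is 22.6 cfs, occurring at the reading for t = 1.25 h.

Q_p = 22.6 cfs at t = 1.25 h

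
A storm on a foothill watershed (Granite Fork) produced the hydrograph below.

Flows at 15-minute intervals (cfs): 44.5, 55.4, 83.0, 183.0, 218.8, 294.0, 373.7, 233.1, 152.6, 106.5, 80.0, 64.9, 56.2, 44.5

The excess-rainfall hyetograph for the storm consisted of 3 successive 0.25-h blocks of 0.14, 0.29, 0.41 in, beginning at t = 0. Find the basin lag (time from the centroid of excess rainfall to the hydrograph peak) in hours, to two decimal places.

t_L ≈ 1.04 h

Centroid of excess rainfall: t_c = Σ P_i·t̄_i / ΣP_i = 0.4554 h (block centres at 0.125, 0.375, 0.625 h).
Hydrograph peak occurs at t = 1.5 h, so basin lag t_L = 1.5 − 0.4554 = 1.04 h.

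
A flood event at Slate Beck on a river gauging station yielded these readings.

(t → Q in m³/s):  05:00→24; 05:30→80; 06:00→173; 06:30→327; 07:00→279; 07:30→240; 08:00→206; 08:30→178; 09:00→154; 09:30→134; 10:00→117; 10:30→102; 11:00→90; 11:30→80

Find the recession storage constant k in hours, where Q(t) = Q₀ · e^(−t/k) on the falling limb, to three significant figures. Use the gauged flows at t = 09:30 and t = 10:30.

On the falling limb, Q drops from 134 to 102 m³/s between t = 09:30 and t = 10:30 (Δt = 1 h).
k = −Δt / ln(Q₂/Q₁) = −1 / ln(102/134) = 3.66 h.

k ≈ 3.66 h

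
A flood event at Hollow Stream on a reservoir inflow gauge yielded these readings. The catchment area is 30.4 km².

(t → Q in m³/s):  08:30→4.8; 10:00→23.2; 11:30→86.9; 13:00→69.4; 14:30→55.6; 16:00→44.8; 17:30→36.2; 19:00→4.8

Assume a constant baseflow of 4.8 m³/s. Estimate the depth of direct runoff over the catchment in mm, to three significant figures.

Direct runoff: 0.0, 18.4, 82.1, 64.6, 50.8, 40.0, 31.4, 0.0 m³/s; ΣQ_DR = 287.3 m³/s.
V = ΣQ_DR · Δt = 287.3 × 5400 s = 1.551 × 10^6 m³.
Over A = 30.4 km², depth = V / A = 51.0 mm.

d ≈ 51.0 mm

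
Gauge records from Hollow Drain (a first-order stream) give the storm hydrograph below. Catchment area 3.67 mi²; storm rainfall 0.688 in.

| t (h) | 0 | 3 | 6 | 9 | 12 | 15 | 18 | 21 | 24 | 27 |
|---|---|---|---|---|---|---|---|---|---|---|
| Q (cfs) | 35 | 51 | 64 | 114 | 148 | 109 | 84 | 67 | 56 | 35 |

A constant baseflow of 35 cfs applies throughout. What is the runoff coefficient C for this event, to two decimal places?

C ≈ 0.76

ΣQ_DR = 413.0 cfs; V = ΣQ_DR·Δt = 4.460 × 10^6 ft³.
Runoff depth d = V / A = 0.5231 in.
C = d / P = 0.5231 / 0.688 = 0.76.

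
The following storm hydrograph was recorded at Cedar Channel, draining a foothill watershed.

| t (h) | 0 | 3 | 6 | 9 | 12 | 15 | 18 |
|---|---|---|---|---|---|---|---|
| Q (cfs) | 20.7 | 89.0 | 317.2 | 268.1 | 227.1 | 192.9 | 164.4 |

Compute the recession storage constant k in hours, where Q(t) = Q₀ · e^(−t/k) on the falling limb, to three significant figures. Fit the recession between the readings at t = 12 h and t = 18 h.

k ≈ 18.6 h

On the falling limb, Q drops from 227.1 to 164.4 cfs between t = 12 h and t = 18 h (Δt = 6 h).
k = −Δt / ln(Q₂/Q₁) = −6 / ln(164.4/227.1) = 18.6 h.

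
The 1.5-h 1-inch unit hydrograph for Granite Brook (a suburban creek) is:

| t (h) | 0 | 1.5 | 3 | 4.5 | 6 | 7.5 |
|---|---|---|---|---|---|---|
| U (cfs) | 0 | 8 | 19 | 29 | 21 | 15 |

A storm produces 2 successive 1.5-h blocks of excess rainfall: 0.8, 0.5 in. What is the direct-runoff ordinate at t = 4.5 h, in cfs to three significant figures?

Q ≈ 32.7 cfs

By discrete convolution, Q_j = Σ (P_i / 1 in) · U_{j−i}.
At t = 4.5 h (j=3): Q = (0.8/1)·29 + (0.5/1)·19 = 32.7 cfs.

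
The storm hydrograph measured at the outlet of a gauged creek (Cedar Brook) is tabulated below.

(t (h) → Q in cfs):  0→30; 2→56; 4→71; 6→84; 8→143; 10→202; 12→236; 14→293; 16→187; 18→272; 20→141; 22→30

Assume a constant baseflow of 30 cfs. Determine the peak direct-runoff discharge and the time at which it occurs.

Q_p = 263.0 cfs at t = 14 h

Subtracting baseflow gives direct-runoff ordinates: 0.0, 26.0, 41.0, 54.0, 113.0, 172.0, 206.0, 263.0, 157.0, 242.0, 111.0, 0.0 cfs.
The maximum is 263.0 cfs, occurring at the reading for t = 14 h.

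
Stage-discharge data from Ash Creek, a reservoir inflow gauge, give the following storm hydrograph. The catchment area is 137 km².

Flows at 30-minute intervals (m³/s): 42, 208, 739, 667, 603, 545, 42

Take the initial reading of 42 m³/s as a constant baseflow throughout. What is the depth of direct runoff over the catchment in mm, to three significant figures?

d ≈ 33.5 mm

Direct runoff: 0.0, 166.0, 697.0, 625.0, 561.0, 503.0, 0.0 m³/s; ΣQ_DR = 2552 m³/s.
V = ΣQ_DR · Δt = 2552 × 1800 s = 4.594 × 10^6 m³.
Over A = 137 km², depth = V / A = 33.5 mm.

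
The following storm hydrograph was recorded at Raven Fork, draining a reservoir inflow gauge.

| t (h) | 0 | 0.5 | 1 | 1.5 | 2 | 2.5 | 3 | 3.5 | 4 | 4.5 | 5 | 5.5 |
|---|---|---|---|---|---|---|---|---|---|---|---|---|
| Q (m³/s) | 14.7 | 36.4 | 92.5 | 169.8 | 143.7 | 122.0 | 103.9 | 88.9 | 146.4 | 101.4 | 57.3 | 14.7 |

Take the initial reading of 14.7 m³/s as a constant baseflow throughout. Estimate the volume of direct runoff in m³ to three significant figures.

Direct-runoff ordinates (Q − Q_b): 0.0, 21.7, 77.8, 155.1, 129.0, 107.3, 89.2, 74.2, 131.7, 86.7, 42.6, 0.0 m³/s.
ΣQ_DR = 915.3 m³/s.
With Δt = 0.5 h = 1800 s, V = ΣQ_DR · Δt = 915.3 × 1800 = 1.65 × 10^6 m³.

V ≈ 1.65 × 10^6 m³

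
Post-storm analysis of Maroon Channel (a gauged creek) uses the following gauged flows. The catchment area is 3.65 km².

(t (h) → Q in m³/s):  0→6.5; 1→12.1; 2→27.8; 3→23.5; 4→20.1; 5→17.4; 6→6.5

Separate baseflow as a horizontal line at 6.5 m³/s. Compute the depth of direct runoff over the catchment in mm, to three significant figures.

Direct runoff: 0.0, 5.6, 21.3, 17.0, 13.6, 10.9, 0.0 m³/s; ΣQ_DR = 68.40 m³/s.
V = ΣQ_DR · Δt = 68.40 × 3600 s = 2.462 × 10^5 m³.
Over A = 3.65 km², depth = V / A = 67.5 mm.

d ≈ 67.5 mm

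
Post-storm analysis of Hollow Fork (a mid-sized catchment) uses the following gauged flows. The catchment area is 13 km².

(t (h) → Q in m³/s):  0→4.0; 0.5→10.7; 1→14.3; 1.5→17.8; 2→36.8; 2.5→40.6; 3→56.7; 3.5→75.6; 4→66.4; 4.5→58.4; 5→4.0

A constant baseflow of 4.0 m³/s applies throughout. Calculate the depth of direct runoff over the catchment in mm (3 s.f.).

Direct runoff: 0.0, 6.7, 10.3, 13.8, 32.8, 36.6, 52.7, 71.6, 62.4, 54.4, 0.0 m³/s; ΣQ_DR = 341.3 m³/s.
V = ΣQ_DR · Δt = 341.3 × 1800 s = 6.143 × 10^5 m³.
Over A = 13 km², depth = V / A = 47.3 mm.

d ≈ 47.3 mm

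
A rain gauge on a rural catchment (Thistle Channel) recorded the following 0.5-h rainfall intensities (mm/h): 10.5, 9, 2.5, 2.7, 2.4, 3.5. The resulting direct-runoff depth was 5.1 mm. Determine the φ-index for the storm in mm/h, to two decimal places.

φ ≈ 4.65 mm/h

Only the 2 blocks with intensity above φ contribute runoff: 10.5, 9 mm/h.
Σ(I−φ)·Δt = d  ⇒  (10.5+9 − 2φ)·0.5 = 5.1
φ = (19.50 − 5.1/0.5) / 2 = 4.65 mm/h.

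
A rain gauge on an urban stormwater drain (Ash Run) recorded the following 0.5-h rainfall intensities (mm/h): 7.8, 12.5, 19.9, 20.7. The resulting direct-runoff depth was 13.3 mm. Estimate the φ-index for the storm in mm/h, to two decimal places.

Only the 3 blocks with intensity above φ contribute runoff: 12.5, 19.9, 20.7 mm/h.
Σ(I−φ)·Δt = d  ⇒  (12.5+19.9+20.7 − 3φ)·0.5 = 13.3
φ = (53.10 − 13.3/0.5) / 3 = 8.83 mm/h.

φ ≈ 8.83 mm/h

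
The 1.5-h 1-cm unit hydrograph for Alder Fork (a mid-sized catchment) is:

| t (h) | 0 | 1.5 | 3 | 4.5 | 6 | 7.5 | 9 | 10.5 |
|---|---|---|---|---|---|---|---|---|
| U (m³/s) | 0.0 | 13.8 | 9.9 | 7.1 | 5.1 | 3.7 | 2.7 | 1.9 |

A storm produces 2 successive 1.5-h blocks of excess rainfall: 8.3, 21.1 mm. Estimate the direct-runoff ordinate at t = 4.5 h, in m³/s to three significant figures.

Q ≈ 26.8 m³/s

By discrete convolution, Q_j = Σ (P_i / 10 mm) · U_{j−i}.
At t = 4.5 h (j=3): Q = (8.3/10)·7.1 + (21.1/10)·9.9 = 26.8 m³/s.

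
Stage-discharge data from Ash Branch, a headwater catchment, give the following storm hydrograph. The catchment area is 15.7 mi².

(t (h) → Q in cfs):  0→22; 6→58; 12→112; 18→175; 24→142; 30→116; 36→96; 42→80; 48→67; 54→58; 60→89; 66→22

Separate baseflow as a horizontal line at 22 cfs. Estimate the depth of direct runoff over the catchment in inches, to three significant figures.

Direct runoff: 0.0, 36.0, 90.0, 153.0, 120.0, 94.0, 74.0, 58.0, 45.0, 36.0, 67.0, 0.0 cfs; ΣQ_DR = 773.0 cfs.
V = ΣQ_DR · Δt = 773.0 × 21600 s = 1.670 × 10^7 ft³.
Over A = 15.7 mi², depth = V / A = 0.458 in.

d ≈ 0.458 in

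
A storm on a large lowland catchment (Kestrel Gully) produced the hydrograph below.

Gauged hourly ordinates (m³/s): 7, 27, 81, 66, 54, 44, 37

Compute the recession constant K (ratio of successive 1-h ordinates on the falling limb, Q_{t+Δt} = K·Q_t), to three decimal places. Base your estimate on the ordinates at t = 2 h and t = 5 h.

K ≈ 0.816

Using the recession-limb readings at t = 2 h and t = 5 h: Q falls from 81 to 44 m³/s over 3 intervals.
K = (Q₂/Q₁)^(1/3) = (44/81)^(1/3) = 0.816.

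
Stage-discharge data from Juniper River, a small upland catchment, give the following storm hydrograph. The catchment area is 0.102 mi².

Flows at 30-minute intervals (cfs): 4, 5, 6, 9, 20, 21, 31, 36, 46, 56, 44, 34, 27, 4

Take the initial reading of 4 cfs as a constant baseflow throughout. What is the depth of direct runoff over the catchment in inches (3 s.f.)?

d ≈ 2.18 in

Direct runoff: 0.0, 1.0, 2.0, 5.0, 16.0, 17.0, 27.0, 32.0, 42.0, 52.0, 40.0, 30.0, 23.0, 0.0 cfs; ΣQ_DR = 287.0 cfs.
V = ΣQ_DR · Δt = 287.0 × 1800 s = 5.166 × 10^5 ft³.
Over A = 0.102 mi², depth = V / A = 2.18 in.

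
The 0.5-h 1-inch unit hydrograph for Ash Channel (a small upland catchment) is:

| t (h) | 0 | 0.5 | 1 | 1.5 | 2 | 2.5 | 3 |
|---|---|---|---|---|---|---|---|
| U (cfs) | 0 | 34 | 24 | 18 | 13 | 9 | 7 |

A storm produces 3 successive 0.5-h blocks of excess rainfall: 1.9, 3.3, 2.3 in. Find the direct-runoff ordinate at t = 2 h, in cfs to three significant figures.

Q ≈ 139 cfs

By discrete convolution, Q_j = Σ (P_i / 1 in) · U_{j−i}.
At t = 2 h (j=4): Q = (1.9/1)·13 + (3.3/1)·18 + (2.3/1)·24 = 139 cfs.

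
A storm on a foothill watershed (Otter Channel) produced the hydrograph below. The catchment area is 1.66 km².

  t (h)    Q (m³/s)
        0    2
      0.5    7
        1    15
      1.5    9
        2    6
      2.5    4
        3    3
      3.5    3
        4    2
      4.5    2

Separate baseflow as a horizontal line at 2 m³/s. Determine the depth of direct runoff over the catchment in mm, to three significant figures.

Direct runoff: 0.0, 5.0, 13.0, 7.0, 4.0, 2.0, 1.0, 1.0, 0.0, 0.0 m³/s; ΣQ_DR = 33.00 m³/s.
V = ΣQ_DR · Δt = 33.00 × 1800 s = 59400 m³.
Over A = 1.66 km², depth = V / A = 35.8 mm.

d ≈ 35.8 mm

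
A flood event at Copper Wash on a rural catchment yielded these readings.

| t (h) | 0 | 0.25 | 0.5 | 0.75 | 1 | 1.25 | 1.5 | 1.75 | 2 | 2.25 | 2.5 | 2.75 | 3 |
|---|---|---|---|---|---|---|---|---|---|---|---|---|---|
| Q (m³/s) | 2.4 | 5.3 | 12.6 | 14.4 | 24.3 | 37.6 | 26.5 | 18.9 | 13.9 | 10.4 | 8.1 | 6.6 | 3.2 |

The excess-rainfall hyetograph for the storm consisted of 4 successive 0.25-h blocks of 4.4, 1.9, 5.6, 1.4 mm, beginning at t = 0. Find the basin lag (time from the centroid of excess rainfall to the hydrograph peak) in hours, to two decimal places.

t_L ≈ 0.80 h

Centroid of excess rainfall: t_c = Σ P_i·t̄_i / ΣP_i = 0.4502 h (block centres at 0.125, 0.375, 0.625, 0.875 h).
Hydrograph peak occurs at t = 1.25 h, so basin lag t_L = 1.25 − 0.4502 = 0.80 h.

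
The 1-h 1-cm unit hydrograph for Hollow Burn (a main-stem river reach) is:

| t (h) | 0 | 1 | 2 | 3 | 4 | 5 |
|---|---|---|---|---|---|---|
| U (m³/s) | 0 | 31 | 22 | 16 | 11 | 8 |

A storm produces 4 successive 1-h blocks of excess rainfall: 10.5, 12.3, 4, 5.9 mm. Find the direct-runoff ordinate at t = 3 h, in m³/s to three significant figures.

Q ≈ 56.3 m³/s

By discrete convolution, Q_j = Σ (P_i / 10 mm) · U_{j−i}.
At t = 3 h (j=3): Q = (10.5/10)·16 + (12.3/10)·22 + (4/10)·31 + (5.9/10)·0 = 56.3 m³/s.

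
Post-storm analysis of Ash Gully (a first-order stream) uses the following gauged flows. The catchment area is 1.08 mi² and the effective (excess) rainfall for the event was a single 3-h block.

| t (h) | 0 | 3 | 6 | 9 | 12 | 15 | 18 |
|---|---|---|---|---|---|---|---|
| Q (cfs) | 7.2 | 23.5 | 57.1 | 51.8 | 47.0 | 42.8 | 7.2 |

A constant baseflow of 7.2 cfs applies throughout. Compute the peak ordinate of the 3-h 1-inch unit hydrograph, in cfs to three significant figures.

U_p ≈ 62.3 cfs

Direct runoff: 0.0, 16.3, 49.9, 44.6, 39.8, 35.6, 0.0 cfs; ΣQ_DR = 186.2 cfs, peak = 49.9 cfs.
Runoff depth d = ΣQ_DR·Δt / A = 186.2 × 10800 / (1.08 mi²) = 0.8015 in.
The 1-inch UH is the DRH scaled by (1 in)/d, so U_p = 49.9 × 1/0.8015 = 62.3 cfs.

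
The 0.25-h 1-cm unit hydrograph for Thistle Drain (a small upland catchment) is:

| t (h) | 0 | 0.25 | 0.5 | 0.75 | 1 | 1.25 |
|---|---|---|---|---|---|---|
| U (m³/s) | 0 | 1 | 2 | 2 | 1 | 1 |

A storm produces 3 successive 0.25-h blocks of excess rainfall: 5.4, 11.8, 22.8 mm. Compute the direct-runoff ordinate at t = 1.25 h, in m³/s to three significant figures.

By discrete convolution, Q_j = Σ (P_i / 10 mm) · U_{j−i}.
At t = 1.25 h (j=5): Q = (5.4/10)·1 + (11.8/10)·1 + (22.8/10)·2 = 6.28 m³/s.

Q ≈ 6.28 m³/s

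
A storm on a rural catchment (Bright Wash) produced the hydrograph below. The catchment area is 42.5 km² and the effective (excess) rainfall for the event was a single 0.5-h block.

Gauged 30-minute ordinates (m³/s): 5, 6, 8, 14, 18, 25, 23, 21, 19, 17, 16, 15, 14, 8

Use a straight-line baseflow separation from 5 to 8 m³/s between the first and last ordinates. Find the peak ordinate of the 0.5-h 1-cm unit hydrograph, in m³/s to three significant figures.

Direct runoff: 0.00, 0.77, 2.54, 8.31, 12.08, 18.85, 16.62, 14.38, 12.15, 9.92, 8.69, 7.46, 6.23, 0.00 m³/s; ΣQ_DR = 118.0 m³/s, peak = 18.85 m³/s.
Runoff depth d = ΣQ_DR·Δt / A = 118.0 × 1800 / (42.5 km²) = 4.998 mm.
The 1-cm UH is the DRH scaled by (10 mm)/d, so U_p = 18.85 × 10/4.998 = 37.7 m³/s.

U_p ≈ 37.7 m³/s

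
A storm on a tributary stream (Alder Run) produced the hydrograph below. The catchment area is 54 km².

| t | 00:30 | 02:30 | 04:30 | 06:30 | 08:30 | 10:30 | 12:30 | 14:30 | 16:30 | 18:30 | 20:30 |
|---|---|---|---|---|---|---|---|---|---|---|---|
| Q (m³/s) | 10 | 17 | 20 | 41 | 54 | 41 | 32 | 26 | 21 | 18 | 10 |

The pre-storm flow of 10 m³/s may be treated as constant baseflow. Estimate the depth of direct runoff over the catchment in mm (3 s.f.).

d ≈ 24.0 mm

Direct runoff: 0.0, 7.0, 10.0, 31.0, 44.0, 31.0, 22.0, 16.0, 11.0, 8.0, 0.0 m³/s; ΣQ_DR = 180.0 m³/s.
V = ΣQ_DR · Δt = 180.0 × 7200 s = 1.296 × 10^6 m³.
Over A = 54 km², depth = V / A = 24.0 mm.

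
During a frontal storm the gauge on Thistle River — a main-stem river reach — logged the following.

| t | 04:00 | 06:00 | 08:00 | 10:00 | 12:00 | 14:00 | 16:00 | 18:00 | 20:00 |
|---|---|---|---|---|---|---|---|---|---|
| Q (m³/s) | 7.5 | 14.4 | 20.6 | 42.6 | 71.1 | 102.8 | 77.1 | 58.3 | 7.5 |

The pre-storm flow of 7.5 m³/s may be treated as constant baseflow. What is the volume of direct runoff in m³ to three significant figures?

Direct-runoff ordinates (Q − Q_b): 0.0, 6.9, 13.1, 35.1, 63.6, 95.3, 69.6, 50.8, 0.0 m³/s.
ΣQ_DR = 334.4 m³/s.
With Δt = 2 h = 7200 s, V = ΣQ_DR · Δt = 334.4 × 7200 = 2.41 × 10^6 m³.

V ≈ 2.41 × 10^6 m³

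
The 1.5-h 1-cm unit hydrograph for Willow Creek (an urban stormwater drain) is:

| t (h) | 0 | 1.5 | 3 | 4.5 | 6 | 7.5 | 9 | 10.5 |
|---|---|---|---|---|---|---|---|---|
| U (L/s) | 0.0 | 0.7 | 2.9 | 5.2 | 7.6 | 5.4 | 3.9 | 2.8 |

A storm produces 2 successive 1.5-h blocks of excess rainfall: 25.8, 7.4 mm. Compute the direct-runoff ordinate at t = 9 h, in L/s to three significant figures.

By discrete convolution, Q_j = Σ (P_i / 10 mm) · U_{j−i}.
At t = 9 h (j=6): Q = (25.8/10)·3.9 + (7.4/10)·5.4 = 14.1 L/s.

Q ≈ 14.1 L/s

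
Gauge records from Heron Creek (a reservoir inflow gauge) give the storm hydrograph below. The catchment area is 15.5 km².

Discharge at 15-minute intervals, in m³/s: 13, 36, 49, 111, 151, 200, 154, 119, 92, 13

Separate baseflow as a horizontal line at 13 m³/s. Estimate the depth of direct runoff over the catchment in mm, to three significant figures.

d ≈ 46.9 mm

Direct runoff: 0.0, 23.0, 36.0, 98.0, 138.0, 187.0, 141.0, 106.0, 79.0, 0.0 m³/s; ΣQ_DR = 808.0 m³/s.
V = ΣQ_DR · Δt = 808.0 × 900 s = 7.272 × 10^5 m³.
Over A = 15.5 km², depth = V / A = 46.9 mm.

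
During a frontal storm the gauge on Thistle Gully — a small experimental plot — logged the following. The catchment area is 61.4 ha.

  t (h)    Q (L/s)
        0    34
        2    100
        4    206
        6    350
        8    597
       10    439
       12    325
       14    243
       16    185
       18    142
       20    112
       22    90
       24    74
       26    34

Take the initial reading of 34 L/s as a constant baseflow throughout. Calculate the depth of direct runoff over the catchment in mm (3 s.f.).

d ≈ 28.8 mm

Direct runoff: 0.0, 66.0, 172.0, 316.0, 563.0, 405.0, 291.0, 209.0, 151.0, 108.0, 78.0, 56.0, 40.0, 0.0 L/s; ΣQ_DR = 2455 L/s.
V = ΣQ_DR · Δt = 2455 × 7200 s = 1.768 × 10^7 L.
Over A = 61.4 ha, depth = V / A = 28.8 mm.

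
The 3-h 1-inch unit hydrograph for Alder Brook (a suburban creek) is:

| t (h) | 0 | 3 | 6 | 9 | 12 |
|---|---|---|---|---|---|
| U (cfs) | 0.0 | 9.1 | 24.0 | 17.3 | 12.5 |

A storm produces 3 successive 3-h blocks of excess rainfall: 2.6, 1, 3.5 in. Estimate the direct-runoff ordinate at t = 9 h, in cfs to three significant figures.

By discrete convolution, Q_j = Σ (P_i / 1 in) · U_{j−i}.
At t = 9 h (j=3): Q = (2.6/1)·17.3 + (1/1)·24.0 + (3.5/1)·9.1 = 101 cfs.

Q ≈ 101 cfs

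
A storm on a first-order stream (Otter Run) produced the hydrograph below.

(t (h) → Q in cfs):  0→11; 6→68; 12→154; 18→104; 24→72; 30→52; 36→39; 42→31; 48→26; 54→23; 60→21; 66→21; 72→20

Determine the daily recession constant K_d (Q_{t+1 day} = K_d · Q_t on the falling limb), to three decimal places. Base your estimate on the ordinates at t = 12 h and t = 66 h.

Between t = 12 h and t = 66 h the flow falls from 154 to 21 cfs over 9×6 h = 54 h.
Per-interval ratio K = (21/154)^(1/9) = 0.8014; K_d = K^(24/6) = 0.412.

K_d ≈ 0.412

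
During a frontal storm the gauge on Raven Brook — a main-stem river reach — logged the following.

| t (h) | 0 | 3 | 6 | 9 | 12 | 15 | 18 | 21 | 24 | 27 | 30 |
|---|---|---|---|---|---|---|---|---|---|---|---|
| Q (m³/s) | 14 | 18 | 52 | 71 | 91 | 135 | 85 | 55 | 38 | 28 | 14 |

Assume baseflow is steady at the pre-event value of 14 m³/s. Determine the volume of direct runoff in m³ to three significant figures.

Direct-runoff ordinates (Q − Q_b): 0.0, 4.0, 38.0, 57.0, 77.0, 121.0, 71.0, 41.0, 24.0, 14.0, 0.0 m³/s.
ΣQ_DR = 447.0 m³/s.
With Δt = 3 h = 10800 s, V = ΣQ_DR · Δt = 447.0 × 10800 = 4.83 × 10^6 m³.

V ≈ 4.83 × 10^6 m³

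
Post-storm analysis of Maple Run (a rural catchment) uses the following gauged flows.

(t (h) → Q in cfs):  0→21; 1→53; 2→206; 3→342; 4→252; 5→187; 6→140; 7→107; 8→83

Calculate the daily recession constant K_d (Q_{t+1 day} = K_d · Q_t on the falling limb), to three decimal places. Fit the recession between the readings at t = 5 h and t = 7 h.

Between t = 5 h and t = 7 h the flow falls from 187 to 107 cfs over 2×1 h = 2 h.
Per-interval ratio K = (107/187)^(1/2) = 0.7564; K_d = K^(24/1) = 0.001.

K_d ≈ 0.001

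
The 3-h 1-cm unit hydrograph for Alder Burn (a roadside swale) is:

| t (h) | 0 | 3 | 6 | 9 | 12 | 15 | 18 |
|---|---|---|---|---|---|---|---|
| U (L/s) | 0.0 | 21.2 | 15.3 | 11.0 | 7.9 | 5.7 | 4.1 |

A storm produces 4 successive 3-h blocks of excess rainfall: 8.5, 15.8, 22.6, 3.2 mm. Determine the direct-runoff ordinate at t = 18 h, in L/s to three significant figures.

Q ≈ 33.9 L/s

By discrete convolution, Q_j = Σ (P_i / 10 mm) · U_{j−i}.
At t = 18 h (j=6): Q = (8.5/10)·4.1 + (15.8/10)·5.7 + (22.6/10)·7.9 + (3.2/10)·11.0 = 33.9 L/s.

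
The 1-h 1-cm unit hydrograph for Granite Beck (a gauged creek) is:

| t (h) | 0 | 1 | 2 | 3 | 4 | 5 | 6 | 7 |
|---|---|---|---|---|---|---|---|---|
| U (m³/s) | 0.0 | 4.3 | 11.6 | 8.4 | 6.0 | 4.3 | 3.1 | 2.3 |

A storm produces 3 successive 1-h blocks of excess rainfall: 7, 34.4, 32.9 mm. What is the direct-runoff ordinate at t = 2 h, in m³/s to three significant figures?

By discrete convolution, Q_j = Σ (P_i / 10 mm) · U_{j−i}.
At t = 2 h (j=2): Q = (7/10)·11.6 + (34.4/10)·4.3 + (32.9/10)·0.0 = 22.9 m³/s.

Q ≈ 22.9 m³/s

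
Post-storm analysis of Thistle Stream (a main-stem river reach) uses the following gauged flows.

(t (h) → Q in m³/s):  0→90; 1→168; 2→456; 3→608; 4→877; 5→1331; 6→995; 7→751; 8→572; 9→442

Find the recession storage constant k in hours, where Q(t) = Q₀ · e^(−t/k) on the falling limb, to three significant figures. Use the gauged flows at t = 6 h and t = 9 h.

k ≈ 3.70 h

On the falling limb, Q drops from 995 to 442 m³/s between t = 6 h and t = 9 h (Δt = 3 h).
k = −Δt / ln(Q₂/Q₁) = −3 / ln(442/995) = 3.70 h.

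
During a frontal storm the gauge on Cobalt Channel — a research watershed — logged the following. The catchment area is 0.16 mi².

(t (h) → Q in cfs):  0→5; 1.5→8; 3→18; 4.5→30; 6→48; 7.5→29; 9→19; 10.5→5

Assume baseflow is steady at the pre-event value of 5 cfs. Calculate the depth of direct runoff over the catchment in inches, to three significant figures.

Direct runoff: 0.0, 3.0, 13.0, 25.0, 43.0, 24.0, 14.0, 0.0 cfs; ΣQ_DR = 122.0 cfs.
V = ΣQ_DR · Δt = 122.0 × 5400 s = 6.588 × 10^5 ft³.
Over A = 0.16 mi², depth = V / A = 1.77 in.

d ≈ 1.77 in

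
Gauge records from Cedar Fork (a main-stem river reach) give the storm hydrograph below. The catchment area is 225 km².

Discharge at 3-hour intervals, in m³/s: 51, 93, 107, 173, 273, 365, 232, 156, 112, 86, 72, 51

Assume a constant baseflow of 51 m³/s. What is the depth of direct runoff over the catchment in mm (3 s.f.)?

d ≈ 55.6 mm

Direct runoff: 0.0, 42.0, 56.0, 122.0, 222.0, 314.0, 181.0, 105.0, 61.0, 35.0, 21.0, 0.0 m³/s; ΣQ_DR = 1159 m³/s.
V = ΣQ_DR · Δt = 1159 × 10800 s = 1.252 × 10^7 m³.
Over A = 225 km², depth = V / A = 55.6 mm.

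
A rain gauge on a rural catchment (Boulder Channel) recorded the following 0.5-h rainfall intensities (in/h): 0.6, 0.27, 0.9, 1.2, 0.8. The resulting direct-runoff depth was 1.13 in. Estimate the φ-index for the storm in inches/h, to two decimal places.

φ ≈ 0.31 in/h

Only the 4 blocks with intensity above φ contribute runoff: 0.6, 0.9, 1.2, 0.8 in/h.
Σ(I−φ)·Δt = d  ⇒  (0.6+0.9+1.2+0.8 − 4φ)·0.5 = 1.13
φ = (3.500 − 1.13/0.5) / 4 = 0.31 in/h.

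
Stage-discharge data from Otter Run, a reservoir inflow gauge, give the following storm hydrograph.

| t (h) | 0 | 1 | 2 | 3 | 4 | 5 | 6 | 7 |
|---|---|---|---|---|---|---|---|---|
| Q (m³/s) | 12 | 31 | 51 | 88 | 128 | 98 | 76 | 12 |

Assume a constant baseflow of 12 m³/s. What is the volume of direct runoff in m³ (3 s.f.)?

Direct-runoff ordinates (Q − Q_b): 0.0, 19.0, 39.0, 76.0, 116.0, 86.0, 64.0, 0.0 m³/s.
ΣQ_DR = 400.0 m³/s.
With Δt = 1 h = 3600 s, V = ΣQ_DR · Δt = 400.0 × 3600 = 1.44 × 10^6 m³.

V ≈ 1.44 × 10^6 m³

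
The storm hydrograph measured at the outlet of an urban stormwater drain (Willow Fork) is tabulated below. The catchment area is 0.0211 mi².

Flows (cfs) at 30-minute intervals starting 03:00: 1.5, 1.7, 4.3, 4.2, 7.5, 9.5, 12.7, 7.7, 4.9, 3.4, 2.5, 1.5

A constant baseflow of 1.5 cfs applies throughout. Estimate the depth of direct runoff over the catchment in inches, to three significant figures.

d ≈ 1.59 in

Direct runoff: 0.0, 0.2, 2.8, 2.7, 6.0, 8.0, 11.2, 6.2, 3.4, 1.9, 1.0, 0.0 cfs; ΣQ_DR = 43.40 cfs.
V = ΣQ_DR · Δt = 43.40 × 1800 s = 78120 ft³.
Over A = 0.0211 mi², depth = V / A = 1.59 in.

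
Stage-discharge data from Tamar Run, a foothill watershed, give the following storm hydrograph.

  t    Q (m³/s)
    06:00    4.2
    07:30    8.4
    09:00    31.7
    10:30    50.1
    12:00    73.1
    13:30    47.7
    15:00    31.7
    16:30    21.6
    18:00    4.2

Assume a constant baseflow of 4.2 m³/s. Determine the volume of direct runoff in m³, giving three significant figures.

Direct-runoff ordinates (Q − Q_b): 0.0, 4.2, 27.5, 45.9, 68.9, 43.5, 27.5, 17.4, 0.0 m³/s.
ΣQ_DR = 234.9 m³/s.
With Δt = 1.5 h = 5400 s, V = ΣQ_DR · Δt = 234.9 × 5400 = 1.27 × 10^6 m³.

V ≈ 1.27 × 10^6 m³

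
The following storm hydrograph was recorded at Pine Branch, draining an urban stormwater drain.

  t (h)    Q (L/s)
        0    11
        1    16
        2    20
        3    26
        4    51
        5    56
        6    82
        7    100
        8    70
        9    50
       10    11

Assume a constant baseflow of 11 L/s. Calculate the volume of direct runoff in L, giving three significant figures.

Direct-runoff ordinates (Q − Q_b): 0.0, 5.0, 9.0, 15.0, 40.0, 45.0, 71.0, 89.0, 59.0, 39.0, 0.0 L/s.
ΣQ_DR = 372.0 L/s.
With Δt = 1 h = 3600 s, V = ΣQ_DR · Δt = 372.0 × 3600 = 1.34 × 10^6 L.

V ≈ 1.34 × 10^6 L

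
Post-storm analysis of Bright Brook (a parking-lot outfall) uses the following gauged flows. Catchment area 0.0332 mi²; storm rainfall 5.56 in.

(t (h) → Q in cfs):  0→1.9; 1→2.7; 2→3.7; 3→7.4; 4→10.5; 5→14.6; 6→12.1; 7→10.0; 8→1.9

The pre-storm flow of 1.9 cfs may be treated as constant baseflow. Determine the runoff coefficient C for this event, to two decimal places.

ΣQ_DR = 47.70 cfs; V = ΣQ_DR·Δt = 1.717 × 10^5 ft³.
Runoff depth d = V / A = 2.226 in.
C = d / P = 2.226 / 5.56 = 0.40.

C ≈ 0.40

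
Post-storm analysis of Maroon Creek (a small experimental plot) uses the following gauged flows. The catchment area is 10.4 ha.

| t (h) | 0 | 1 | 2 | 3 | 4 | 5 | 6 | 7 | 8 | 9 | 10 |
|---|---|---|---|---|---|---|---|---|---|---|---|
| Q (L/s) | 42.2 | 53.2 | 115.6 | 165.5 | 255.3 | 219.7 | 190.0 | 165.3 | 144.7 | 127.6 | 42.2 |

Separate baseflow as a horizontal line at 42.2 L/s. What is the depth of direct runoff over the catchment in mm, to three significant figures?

Direct runoff: 0.0, 11.0, 73.4, 123.3, 213.1, 177.5, 147.8, 123.1, 102.5, 85.4, 0.0 L/s; ΣQ_DR = 1057 L/s.
V = ΣQ_DR · Δt = 1057 × 3600 s = 3.806 × 10^6 L.
Over A = 10.4 ha, depth = V / A = 36.6 mm.

d ≈ 36.6 mm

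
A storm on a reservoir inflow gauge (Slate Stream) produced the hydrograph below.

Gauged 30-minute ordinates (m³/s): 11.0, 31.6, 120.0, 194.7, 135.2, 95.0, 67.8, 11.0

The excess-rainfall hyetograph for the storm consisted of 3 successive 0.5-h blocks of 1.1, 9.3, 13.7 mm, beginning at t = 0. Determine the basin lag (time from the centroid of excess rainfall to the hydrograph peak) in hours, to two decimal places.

Centroid of excess rainfall: t_c = Σ P_i·t̄_i / ΣP_i = 1.0114 h (block centres at 0.25, 0.75, 1.25 h).
Hydrograph peak occurs at t = 1.5 h, so basin lag t_L = 1.5 − 1.0114 = 0.49 h.

t_L ≈ 0.49 h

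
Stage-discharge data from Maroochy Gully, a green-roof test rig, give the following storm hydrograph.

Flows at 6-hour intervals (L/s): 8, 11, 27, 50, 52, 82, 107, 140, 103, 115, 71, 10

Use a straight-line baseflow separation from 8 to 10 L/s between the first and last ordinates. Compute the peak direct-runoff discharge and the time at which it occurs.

Subtracting baseflow gives direct-runoff ordinates: 0.00, 2.82, 18.64, 41.45, 43.27, 73.09, 97.91, 130.73, 93.55, 105.36, 61.18, 0.00 L/s.
The maximum is 130.73 L/s, occurring at the reading for t = 42 h.

Q_p = 130.73 L/s at t = 42 h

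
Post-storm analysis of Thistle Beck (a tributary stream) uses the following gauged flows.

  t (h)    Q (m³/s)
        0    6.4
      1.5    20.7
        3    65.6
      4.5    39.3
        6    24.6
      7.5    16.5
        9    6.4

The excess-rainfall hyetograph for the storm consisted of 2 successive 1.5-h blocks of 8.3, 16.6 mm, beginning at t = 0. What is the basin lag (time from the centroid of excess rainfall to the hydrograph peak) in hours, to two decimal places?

t_L ≈ 1.25 h

Centroid of excess rainfall: t_c = Σ P_i·t̄_i / ΣP_i = 1.7500 h (block centres at 0.75, 2.25 h).
Hydrograph peak occurs at t = 3 h, so basin lag t_L = 3 − 1.7500 = 1.25 h.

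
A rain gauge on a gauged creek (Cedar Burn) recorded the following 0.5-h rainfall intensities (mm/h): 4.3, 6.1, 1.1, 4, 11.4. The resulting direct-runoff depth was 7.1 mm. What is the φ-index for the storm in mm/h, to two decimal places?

φ ≈ 2.90 mm/h

Only the 4 blocks with intensity above φ contribute runoff: 4.3, 6.1, 4, 11.4 mm/h.
Σ(I−φ)·Δt = d  ⇒  (4.3+6.1+4+11.4 − 4φ)·0.5 = 7.1
φ = (25.80 − 7.1/0.5) / 4 = 2.90 mm/h.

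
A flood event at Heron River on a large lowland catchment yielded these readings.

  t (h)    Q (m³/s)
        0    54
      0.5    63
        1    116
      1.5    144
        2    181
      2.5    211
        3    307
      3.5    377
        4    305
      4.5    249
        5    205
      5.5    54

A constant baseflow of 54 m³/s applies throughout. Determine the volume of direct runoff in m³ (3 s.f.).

Direct-runoff ordinates (Q − Q_b): 0.0, 9.0, 62.0, 90.0, 127.0, 157.0, 253.0, 323.0, 251.0, 195.0, 151.0, 0.0 m³/s.
ΣQ_DR = 1618 m³/s.
With Δt = 0.5 h = 1800 s, V = ΣQ_DR · Δt = 1618 × 1800 = 2.91 × 10^6 m³.

V ≈ 2.91 × 10^6 m³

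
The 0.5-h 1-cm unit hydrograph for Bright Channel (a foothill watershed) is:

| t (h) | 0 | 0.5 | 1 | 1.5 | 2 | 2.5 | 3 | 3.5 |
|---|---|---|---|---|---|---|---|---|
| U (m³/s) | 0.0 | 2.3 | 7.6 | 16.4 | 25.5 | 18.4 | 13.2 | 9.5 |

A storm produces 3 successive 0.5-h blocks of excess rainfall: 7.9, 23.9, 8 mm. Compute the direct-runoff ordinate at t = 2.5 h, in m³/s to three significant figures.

By discrete convolution, Q_j = Σ (P_i / 10 mm) · U_{j−i}.
At t = 2.5 h (j=5): Q = (7.9/10)·18.4 + (23.9/10)·25.5 + (8/10)·16.4 = 88.6 m³/s.

Q ≈ 88.6 m³/s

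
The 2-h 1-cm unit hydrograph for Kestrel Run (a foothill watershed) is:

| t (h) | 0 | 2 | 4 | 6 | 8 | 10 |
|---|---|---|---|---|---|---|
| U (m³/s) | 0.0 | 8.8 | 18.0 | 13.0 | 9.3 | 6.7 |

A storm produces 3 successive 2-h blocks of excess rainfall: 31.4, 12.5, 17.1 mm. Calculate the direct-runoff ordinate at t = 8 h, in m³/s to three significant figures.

By discrete convolution, Q_j = Σ (P_i / 10 mm) · U_{j−i}.
At t = 8 h (j=4): Q = (31.4/10)·9.3 + (12.5/10)·13.0 + (17.1/10)·18.0 = 76.2 m³/s.

Q ≈ 76.2 m³/s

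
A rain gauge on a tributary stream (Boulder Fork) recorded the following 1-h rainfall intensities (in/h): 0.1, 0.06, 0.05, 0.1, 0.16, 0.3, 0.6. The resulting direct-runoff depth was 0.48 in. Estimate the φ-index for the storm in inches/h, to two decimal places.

φ ≈ 0.21 in/h

Only the 2 blocks with intensity above φ contribute runoff: 0.3, 0.6 in/h.
Σ(I−φ)·Δt = d  ⇒  (0.3+0.6 − 2φ)·1 = 0.48
φ = (0.9000 − 0.48/1) / 2 = 0.21 in/h.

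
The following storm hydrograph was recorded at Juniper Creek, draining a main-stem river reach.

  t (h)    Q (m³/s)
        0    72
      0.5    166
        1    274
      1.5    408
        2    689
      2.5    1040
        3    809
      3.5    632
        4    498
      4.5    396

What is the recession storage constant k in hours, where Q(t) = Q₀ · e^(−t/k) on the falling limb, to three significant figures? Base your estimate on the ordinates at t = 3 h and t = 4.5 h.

On the falling limb, Q drops from 809 to 396 m³/s between t = 3 h and t = 4.5 h (Δt = 1.5 h).
k = −Δt / ln(Q₂/Q₁) = −1.5 / ln(396/809) = 2.10 h.

k ≈ 2.10 h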